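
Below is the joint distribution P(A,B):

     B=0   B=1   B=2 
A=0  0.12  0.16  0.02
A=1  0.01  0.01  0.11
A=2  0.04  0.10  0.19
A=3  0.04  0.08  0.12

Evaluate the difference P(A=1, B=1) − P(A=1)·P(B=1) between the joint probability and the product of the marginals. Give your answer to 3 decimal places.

-0.036

P(A=1) = 0.01 + 0.01 + 0.11 = 0.13.
P(B=1) = 0.16 + 0.01 + 0.10 + 0.08 = 0.35.
P(A=1, B=1) − P(A=1)P(B=1) = 0.01 − 0.13×0.35 = -0.036.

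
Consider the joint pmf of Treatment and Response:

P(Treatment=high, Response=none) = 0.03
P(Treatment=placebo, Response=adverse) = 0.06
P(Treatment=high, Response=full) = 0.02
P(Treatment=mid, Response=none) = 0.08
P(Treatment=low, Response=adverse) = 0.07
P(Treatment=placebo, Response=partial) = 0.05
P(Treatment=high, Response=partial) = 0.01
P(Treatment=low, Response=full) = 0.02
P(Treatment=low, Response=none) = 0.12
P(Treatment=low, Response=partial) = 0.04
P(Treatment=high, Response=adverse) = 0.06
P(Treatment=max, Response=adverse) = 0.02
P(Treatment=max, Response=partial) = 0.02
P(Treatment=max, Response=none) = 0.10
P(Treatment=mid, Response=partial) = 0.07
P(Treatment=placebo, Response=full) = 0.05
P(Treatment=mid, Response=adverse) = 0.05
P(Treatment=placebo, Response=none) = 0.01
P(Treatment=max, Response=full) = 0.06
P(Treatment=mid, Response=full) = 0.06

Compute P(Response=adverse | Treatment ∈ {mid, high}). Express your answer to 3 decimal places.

P(Treatment=mid) = 0.08 + 0.07 + 0.06 + 0.05 = 0.26.
P(Treatment=high) = 0.03 + 0.01 + 0.02 + 0.06 = 0.12.
P(Treatment ∈ {mid, high}) = 0.26 + 0.12 = 0.38; P(Response=adverse, Treatment ∈ {mid, high}) = 0.05 + 0.06 = 0.11.
P(Response=adverse | Treatment ∈ {mid, high}) = 0.11/0.38 = 0.289.

0.289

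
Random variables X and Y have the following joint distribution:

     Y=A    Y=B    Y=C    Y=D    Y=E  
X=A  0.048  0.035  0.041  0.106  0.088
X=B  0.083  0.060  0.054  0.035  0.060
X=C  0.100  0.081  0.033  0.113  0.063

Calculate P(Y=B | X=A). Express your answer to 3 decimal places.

0.110

P(X=A) = 0.048 + 0.035 + 0.041 + 0.106 + 0.088 = 0.318.
P(Y=B | X=A) = 0.035/0.318 = 0.110.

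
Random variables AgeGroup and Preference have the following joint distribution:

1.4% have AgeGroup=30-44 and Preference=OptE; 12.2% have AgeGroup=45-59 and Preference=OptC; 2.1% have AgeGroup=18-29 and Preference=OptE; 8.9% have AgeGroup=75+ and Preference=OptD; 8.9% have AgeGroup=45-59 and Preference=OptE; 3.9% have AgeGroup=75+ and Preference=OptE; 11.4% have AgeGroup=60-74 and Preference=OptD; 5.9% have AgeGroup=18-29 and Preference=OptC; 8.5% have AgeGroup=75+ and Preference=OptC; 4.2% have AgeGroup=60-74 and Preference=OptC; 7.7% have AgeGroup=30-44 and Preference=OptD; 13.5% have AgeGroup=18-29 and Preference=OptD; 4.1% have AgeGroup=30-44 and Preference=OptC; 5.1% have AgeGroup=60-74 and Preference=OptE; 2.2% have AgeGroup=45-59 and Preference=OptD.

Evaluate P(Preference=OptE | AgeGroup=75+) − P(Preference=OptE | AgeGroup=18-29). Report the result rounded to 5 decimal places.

P(AgeGroup=75+) = 0.085 + 0.089 + 0.039 = 0.213; P(Preference=OptE | AgeGroup=75+) = 0.039/0.213 = 0.183099.
P(AgeGroup=18-29) = 0.059 + 0.135 + 0.021 = 0.215; P(Preference=OptE | AgeGroup=18-29) = 0.021/0.215 = 0.097674.
Difference = 0.08542.

0.08542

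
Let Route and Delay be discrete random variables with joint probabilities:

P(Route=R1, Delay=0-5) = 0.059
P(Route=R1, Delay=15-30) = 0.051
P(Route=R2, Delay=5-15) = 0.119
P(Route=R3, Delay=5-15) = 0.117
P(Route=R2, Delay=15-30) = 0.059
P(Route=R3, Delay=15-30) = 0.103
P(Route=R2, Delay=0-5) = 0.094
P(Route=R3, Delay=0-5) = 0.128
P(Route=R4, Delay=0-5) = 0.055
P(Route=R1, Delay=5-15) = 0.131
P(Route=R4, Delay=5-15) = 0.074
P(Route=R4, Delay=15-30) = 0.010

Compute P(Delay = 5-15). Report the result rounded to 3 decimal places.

P(Delay=5-15) = 0.131 + 0.119 + 0.117 + 0.074 = 0.441.

0.441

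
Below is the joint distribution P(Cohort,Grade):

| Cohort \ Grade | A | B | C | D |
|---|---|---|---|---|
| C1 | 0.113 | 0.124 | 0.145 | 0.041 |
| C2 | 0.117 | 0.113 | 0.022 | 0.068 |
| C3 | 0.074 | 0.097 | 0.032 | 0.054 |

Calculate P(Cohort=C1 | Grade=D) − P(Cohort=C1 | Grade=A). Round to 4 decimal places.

P(Grade=D) = 0.041 + 0.068 + 0.054 = 0.163; P(Cohort=C1 | Grade=D) = 0.041/0.163 = 0.25153.
P(Grade=A) = 0.113 + 0.117 + 0.074 = 0.304; P(Cohort=C1 | Grade=A) = 0.113/0.304 = 0.37171.
Difference = -0.1202.

-0.1202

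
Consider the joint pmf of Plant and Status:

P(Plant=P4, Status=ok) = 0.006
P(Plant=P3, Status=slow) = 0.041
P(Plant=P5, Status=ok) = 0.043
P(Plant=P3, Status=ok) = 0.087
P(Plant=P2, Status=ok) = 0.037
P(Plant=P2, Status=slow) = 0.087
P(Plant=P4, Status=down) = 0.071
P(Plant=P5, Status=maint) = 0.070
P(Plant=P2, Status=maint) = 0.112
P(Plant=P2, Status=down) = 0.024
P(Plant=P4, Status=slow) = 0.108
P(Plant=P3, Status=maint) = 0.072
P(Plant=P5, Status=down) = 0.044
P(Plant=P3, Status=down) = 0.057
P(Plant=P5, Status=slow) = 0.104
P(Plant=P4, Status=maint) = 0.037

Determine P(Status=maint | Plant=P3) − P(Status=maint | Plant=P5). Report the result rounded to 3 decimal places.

P(Plant=P3) = 0.087 + 0.041 + 0.057 + 0.072 = 0.257; P(Status=maint | Plant=P3) = 0.072/0.257 = 0.2802.
P(Plant=P5) = 0.043 + 0.104 + 0.044 + 0.070 = 0.261; P(Status=maint | Plant=P5) = 0.070/0.261 = 0.2682.
Difference = 0.012.

0.012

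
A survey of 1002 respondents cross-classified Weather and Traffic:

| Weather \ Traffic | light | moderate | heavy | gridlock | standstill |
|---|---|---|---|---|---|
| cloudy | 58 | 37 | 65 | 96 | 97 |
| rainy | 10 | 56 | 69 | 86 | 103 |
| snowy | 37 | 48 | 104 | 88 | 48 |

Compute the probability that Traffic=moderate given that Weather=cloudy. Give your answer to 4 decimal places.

0.1048

Total with Weather=cloudy: 58 + 37 + 65 + 96 + 97 = 353.
P(Traffic=moderate | Weather=cloudy) = 37/353 = 0.1048.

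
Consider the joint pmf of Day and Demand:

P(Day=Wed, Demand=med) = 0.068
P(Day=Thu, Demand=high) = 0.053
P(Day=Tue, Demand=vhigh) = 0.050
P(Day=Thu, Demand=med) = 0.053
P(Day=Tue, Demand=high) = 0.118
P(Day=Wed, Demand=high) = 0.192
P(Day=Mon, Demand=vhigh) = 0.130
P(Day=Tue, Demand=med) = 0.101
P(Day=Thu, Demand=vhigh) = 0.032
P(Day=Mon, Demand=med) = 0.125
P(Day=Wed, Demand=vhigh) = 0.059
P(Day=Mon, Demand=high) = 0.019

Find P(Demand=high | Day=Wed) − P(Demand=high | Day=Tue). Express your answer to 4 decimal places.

0.1632

P(Day=Wed) = 0.068 + 0.192 + 0.059 = 0.319; P(Demand=high | Day=Wed) = 0.192/0.319 = 0.60188.
P(Day=Tue) = 0.101 + 0.118 + 0.050 = 0.269; P(Demand=high | Day=Tue) = 0.118/0.269 = 0.43866.
Difference = 0.1632.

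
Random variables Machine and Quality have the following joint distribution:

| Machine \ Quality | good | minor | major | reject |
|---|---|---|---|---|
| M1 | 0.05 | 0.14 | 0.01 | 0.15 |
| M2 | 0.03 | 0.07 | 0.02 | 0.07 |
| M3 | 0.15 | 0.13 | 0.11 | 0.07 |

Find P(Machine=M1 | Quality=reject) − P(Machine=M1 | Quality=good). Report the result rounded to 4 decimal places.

P(Quality=reject) = 0.15 + 0.07 + 0.07 = 0.29; P(Machine=M1 | Quality=reject) = 0.15/0.29 = 0.51724.
P(Quality=good) = 0.05 + 0.03 + 0.15 = 0.23; P(Machine=M1 | Quality=good) = 0.05/0.23 = 0.21739.
Difference = 0.2999.

0.2999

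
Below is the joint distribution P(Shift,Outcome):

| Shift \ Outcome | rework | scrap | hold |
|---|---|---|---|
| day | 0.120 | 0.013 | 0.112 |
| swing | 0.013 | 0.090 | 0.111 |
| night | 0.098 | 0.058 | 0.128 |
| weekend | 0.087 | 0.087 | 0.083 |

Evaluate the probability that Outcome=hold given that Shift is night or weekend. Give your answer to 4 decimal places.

P(Shift=night) = 0.098 + 0.058 + 0.128 = 0.284.
P(Shift=weekend) = 0.087 + 0.087 + 0.083 = 0.257.
P(Shift ∈ {night, weekend}) = 0.284 + 0.257 = 0.541; P(Outcome=hold, Shift ∈ {night, weekend}) = 0.128 + 0.083 = 0.211.
P(Outcome=hold | Shift ∈ {night, weekend}) = 0.211/0.541 = 0.3900.

0.3900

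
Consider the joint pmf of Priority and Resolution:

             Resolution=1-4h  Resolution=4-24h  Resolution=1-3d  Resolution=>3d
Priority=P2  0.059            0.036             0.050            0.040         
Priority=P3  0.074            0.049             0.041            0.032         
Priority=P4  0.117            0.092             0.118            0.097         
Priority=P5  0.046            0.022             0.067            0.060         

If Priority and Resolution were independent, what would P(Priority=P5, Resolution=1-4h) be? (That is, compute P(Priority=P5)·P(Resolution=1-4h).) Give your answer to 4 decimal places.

P(Priority=P5) = 0.046 + 0.022 + 0.067 + 0.060 = 0.195.
P(Resolution=1-4h) = 0.059 + 0.074 + 0.117 + 0.046 = 0.296.
Product: 0.195 × 0.296 = 0.0577.

0.0577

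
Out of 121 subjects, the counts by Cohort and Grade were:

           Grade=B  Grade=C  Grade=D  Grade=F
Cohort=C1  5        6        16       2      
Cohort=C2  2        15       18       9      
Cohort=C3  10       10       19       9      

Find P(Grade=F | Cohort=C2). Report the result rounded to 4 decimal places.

0.2045

Total with Cohort=C2: 2 + 15 + 18 + 9 = 44.
P(Grade=F | Cohort=C2) = 9/44 = 0.2045.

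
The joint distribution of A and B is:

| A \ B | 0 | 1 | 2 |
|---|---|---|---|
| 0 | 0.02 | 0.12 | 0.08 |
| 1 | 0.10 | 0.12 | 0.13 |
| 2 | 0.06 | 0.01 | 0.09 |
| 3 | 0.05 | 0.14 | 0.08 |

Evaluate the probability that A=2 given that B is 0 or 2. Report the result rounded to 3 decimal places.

0.246

P(B=0) = 0.02 + 0.10 + 0.06 + 0.05 = 0.23.
P(B=2) = 0.08 + 0.13 + 0.09 + 0.08 = 0.38.
P(B ∈ {0, 2}) = 0.23 + 0.38 = 0.61; P(A=2, B ∈ {0, 2}) = 0.06 + 0.09 = 0.15.
P(A=2 | B ∈ {0, 2}) = 0.15/0.61 = 0.246.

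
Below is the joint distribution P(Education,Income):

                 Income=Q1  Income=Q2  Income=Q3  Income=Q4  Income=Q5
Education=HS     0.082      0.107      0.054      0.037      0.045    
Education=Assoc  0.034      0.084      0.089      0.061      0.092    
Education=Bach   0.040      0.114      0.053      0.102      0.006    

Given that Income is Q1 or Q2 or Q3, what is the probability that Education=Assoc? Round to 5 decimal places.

0.31507

P(Income=Q1) = 0.082 + 0.034 + 0.040 = 0.156.
P(Income=Q2) = 0.107 + 0.084 + 0.114 = 0.305.
P(Income=Q3) = 0.054 + 0.089 + 0.053 = 0.196.
P(Income ∈ {Q1, Q2, Q3}) = 0.156 + 0.305 + 0.196 = 0.657; P(Education=Assoc, Income ∈ {Q1, Q2, Q3}) = 0.034 + 0.084 + 0.089 = 0.207.
P(Education=Assoc | Income ∈ {Q1, Q2, Q3}) = 0.207/0.657 = 0.31507.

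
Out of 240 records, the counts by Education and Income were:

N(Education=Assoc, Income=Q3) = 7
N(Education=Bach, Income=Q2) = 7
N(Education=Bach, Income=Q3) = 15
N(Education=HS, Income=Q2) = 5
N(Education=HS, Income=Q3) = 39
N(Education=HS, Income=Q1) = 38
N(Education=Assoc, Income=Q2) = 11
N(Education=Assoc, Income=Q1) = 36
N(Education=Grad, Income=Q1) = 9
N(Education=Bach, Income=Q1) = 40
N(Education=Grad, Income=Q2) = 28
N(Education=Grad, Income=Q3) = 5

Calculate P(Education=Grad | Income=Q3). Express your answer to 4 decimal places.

Total with Income=Q3: 39 + 7 + 15 + 5 = 66.
P(Education=Grad | Income=Q3) = 5/66 = 0.0758.

0.0758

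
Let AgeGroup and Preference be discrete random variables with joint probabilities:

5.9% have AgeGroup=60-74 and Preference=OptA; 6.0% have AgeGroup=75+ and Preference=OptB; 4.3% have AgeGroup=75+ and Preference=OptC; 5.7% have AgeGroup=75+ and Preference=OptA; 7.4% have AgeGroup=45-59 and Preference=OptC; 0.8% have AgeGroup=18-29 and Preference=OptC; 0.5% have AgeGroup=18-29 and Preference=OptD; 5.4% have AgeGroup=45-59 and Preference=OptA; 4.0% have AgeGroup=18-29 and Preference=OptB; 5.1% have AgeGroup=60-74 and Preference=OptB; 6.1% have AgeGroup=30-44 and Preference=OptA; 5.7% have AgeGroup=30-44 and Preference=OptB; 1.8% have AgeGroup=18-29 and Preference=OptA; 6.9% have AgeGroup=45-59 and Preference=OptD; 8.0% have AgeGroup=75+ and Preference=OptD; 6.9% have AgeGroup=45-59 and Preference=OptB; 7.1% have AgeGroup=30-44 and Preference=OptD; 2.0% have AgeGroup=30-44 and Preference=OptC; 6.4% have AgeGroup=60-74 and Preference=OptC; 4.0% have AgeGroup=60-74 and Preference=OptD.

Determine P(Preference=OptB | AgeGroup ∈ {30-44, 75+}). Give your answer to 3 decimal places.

P(AgeGroup=30-44) = 0.061 + 0.057 + 0.020 + 0.071 = 0.209.
P(AgeGroup=75+) = 0.057 + 0.060 + 0.043 + 0.080 = 0.240.
P(AgeGroup ∈ {30-44, 75+}) = 0.209 + 0.240 = 0.449; P(Preference=OptB, AgeGroup ∈ {30-44, 75+}) = 0.057 + 0.060 = 0.117.
P(Preference=OptB | AgeGroup ∈ {30-44, 75+}) = 0.117/0.449 = 0.261.

0.261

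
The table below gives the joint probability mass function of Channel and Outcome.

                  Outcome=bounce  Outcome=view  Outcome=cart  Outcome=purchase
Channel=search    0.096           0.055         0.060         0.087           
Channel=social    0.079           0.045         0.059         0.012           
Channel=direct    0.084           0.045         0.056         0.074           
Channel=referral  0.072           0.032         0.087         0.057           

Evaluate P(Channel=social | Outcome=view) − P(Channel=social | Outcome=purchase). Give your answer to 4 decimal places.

0.2021

P(Outcome=view) = 0.055 + 0.045 + 0.045 + 0.032 = 0.177; P(Channel=social | Outcome=view) = 0.045/0.177 = 0.25424.
P(Outcome=purchase) = 0.087 + 0.012 + 0.074 + 0.057 = 0.230; P(Channel=social | Outcome=purchase) = 0.012/0.230 = 0.05217.
Difference = 0.2021.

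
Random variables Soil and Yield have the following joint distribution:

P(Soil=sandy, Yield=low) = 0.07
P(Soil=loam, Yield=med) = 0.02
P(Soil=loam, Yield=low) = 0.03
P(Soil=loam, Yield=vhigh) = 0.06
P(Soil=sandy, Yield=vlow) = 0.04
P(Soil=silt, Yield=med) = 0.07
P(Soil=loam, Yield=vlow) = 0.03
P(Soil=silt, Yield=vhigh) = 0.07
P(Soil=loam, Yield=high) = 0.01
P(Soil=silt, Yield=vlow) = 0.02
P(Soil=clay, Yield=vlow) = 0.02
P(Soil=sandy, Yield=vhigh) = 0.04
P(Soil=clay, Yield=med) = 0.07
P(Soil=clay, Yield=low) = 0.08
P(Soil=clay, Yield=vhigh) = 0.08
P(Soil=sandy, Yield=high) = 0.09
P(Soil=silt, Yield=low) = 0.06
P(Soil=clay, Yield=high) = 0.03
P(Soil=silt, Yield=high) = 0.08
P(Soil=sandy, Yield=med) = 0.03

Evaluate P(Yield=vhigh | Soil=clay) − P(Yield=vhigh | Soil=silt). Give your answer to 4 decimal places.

0.0524

P(Soil=clay) = 0.02 + 0.08 + 0.07 + 0.03 + 0.08 = 0.28; P(Yield=vhigh | Soil=clay) = 0.08/0.28 = 0.28571.
P(Soil=silt) = 0.02 + 0.06 + 0.07 + 0.08 + 0.07 = 0.30; P(Yield=vhigh | Soil=silt) = 0.07/0.30 = 0.23333.
Difference = 0.0524.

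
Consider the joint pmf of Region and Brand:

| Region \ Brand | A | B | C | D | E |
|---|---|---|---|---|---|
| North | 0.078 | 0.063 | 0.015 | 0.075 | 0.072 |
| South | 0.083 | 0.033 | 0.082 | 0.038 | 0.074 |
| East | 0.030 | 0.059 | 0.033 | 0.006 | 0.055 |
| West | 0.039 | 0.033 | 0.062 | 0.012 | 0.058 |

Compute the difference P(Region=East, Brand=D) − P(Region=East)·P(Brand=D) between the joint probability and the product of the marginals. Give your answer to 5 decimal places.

-0.01797

P(Region=East) = 0.030 + 0.059 + 0.033 + 0.006 + 0.055 = 0.183.
P(Brand=D) = 0.075 + 0.038 + 0.006 + 0.012 = 0.131.
P(Region=East, Brand=D) − P(Region=East)P(Brand=D) = 0.006 − 0.183×0.131 = -0.01797.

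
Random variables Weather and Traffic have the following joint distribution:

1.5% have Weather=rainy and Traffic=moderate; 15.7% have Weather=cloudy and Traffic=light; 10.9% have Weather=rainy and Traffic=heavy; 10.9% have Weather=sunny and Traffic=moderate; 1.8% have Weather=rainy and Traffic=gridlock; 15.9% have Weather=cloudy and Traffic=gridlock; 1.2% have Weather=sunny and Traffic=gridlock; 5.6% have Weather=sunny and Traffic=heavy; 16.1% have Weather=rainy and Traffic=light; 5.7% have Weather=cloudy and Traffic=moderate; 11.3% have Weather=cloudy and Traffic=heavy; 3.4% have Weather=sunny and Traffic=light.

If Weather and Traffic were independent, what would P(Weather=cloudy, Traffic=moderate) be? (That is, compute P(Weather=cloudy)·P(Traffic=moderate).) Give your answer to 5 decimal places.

P(Weather=cloudy) = 0.157 + 0.057 + 0.113 + 0.159 = 0.486.
P(Traffic=moderate) = 0.109 + 0.057 + 0.015 = 0.181.
Product: 0.486 × 0.181 = 0.08797.

0.08797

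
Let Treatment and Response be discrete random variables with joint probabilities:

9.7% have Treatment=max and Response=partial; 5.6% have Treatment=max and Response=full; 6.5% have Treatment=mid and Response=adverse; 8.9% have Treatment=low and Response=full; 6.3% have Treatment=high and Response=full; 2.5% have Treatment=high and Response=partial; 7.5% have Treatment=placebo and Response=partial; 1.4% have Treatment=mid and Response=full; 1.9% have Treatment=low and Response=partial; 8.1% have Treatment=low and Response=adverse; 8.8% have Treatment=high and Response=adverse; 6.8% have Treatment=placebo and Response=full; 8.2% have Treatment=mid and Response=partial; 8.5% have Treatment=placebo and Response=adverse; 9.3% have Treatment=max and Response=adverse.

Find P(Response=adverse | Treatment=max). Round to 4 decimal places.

P(Treatment=max) = 0.097 + 0.056 + 0.093 = 0.246.
P(Response=adverse | Treatment=max) = 0.093/0.246 = 0.3780.

0.3780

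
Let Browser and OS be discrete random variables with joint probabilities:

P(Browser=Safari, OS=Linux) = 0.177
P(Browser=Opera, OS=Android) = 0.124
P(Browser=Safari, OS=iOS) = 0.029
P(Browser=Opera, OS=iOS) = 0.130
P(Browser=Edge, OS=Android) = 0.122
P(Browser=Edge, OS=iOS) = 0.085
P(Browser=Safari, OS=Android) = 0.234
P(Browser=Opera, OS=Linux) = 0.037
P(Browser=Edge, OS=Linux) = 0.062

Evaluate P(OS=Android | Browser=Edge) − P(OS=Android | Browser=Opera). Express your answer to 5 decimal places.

0.02741

P(Browser=Edge) = 0.062 + 0.085 + 0.122 = 0.269; P(OS=Android | Browser=Edge) = 0.122/0.269 = 0.453532.
P(Browser=Opera) = 0.037 + 0.130 + 0.124 = 0.291; P(OS=Android | Browser=Opera) = 0.124/0.291 = 0.426117.
Difference = 0.02741.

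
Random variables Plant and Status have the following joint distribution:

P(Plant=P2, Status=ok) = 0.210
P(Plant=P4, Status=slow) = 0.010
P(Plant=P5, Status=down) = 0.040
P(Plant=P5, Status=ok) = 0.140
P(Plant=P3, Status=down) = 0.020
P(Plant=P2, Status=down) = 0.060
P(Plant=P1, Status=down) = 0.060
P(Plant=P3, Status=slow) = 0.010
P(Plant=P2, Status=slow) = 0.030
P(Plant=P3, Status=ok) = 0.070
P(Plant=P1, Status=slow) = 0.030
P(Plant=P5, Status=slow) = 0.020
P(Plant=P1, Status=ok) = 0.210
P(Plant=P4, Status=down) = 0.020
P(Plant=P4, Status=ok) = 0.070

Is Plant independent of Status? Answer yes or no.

yes

Every cell satisfies P(Plant,Status) = P(Plant)·P(Status). For instance P(Plant=P2) = 0.300, P(Status=ok) = 0.700, and 0.300×0.700 = 0.210 matches the joint entry. So Plant and Status are independent.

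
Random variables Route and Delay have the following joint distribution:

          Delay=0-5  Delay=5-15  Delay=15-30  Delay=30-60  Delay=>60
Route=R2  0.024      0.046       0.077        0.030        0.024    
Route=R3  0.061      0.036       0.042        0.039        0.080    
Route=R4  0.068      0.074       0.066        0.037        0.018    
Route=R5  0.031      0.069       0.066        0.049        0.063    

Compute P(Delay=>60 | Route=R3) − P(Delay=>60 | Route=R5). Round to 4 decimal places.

0.0835

P(Route=R3) = 0.061 + 0.036 + 0.042 + 0.039 + 0.080 = 0.258; P(Delay=>60 | Route=R3) = 0.080/0.258 = 0.31008.
P(Route=R5) = 0.031 + 0.069 + 0.066 + 0.049 + 0.063 = 0.278; P(Delay=>60 | Route=R5) = 0.063/0.278 = 0.22662.
Difference = 0.0835.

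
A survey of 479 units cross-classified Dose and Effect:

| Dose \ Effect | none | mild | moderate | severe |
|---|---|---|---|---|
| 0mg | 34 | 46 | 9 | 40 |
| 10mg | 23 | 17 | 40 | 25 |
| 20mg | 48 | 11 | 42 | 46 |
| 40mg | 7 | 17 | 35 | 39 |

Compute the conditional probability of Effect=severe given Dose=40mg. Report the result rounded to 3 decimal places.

0.398

Total with Dose=40mg: 7 + 17 + 35 + 39 = 98.
P(Effect=severe | Dose=40mg) = 39/98 = 0.398.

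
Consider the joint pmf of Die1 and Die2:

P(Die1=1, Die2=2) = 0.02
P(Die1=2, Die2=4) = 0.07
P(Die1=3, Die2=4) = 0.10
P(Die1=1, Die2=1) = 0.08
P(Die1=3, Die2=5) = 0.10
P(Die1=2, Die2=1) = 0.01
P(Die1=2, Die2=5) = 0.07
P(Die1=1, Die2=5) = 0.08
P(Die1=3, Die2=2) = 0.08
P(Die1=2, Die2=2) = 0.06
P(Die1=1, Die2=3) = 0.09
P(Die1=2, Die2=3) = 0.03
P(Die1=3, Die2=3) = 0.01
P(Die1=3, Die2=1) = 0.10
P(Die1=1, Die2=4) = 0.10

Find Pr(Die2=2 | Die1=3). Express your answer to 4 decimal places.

0.2051

P(Die1=3) = 0.10 + 0.08 + 0.01 + 0.10 + 0.10 = 0.39.
P(Die2=2 | Die1=3) = 0.08/0.39 = 0.2051.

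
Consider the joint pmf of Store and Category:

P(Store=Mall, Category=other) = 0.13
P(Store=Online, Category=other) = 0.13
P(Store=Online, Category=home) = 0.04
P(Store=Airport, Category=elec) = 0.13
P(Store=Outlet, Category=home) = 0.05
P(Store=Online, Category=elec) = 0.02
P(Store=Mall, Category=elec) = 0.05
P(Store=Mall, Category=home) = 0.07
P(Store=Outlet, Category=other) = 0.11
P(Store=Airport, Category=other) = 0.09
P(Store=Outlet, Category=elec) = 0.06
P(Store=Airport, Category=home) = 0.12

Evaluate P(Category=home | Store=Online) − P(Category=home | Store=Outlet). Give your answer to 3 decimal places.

-0.017

P(Store=Online) = 0.02 + 0.04 + 0.13 = 0.19; P(Category=home | Store=Online) = 0.04/0.19 = 0.2105.
P(Store=Outlet) = 0.06 + 0.05 + 0.11 = 0.22; P(Category=home | Store=Outlet) = 0.05/0.22 = 0.2273.
Difference = -0.017.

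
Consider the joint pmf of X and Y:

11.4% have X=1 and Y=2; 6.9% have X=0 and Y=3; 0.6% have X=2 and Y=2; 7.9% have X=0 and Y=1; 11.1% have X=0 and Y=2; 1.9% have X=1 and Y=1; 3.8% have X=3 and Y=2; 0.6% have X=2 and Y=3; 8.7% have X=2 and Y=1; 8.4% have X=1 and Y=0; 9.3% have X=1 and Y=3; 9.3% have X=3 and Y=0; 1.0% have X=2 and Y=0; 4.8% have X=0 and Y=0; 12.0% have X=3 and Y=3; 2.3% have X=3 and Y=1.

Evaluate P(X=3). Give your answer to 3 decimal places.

P(X=3) = 0.093 + 0.023 + 0.038 + 0.120 = 0.274.

0.274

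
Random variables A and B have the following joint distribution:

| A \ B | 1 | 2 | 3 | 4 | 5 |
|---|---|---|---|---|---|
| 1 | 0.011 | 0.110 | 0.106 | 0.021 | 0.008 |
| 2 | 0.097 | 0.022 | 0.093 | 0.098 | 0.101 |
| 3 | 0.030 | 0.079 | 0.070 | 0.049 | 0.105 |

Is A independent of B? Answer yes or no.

P(A=2) = 0.411 and P(B=2) = 0.211, so their product is 0.08672, but P(A=2, B=2) = 0.022. Since these differ, A and B are not independent.

no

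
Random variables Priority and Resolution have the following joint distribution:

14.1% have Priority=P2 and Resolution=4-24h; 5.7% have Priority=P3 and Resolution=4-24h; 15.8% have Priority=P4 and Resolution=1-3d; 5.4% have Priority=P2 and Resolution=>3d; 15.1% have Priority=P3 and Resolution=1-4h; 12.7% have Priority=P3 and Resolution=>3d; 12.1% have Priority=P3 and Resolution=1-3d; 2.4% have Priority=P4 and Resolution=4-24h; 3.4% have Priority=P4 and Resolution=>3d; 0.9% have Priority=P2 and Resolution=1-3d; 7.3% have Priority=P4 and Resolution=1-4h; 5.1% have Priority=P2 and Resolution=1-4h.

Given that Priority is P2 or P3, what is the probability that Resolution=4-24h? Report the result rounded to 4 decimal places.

0.2785

P(Priority=P2) = 0.051 + 0.141 + 0.009 + 0.054 = 0.255.
P(Priority=P3) = 0.151 + 0.057 + 0.121 + 0.127 = 0.456.
P(Priority ∈ {P2, P3}) = 0.255 + 0.456 = 0.711; P(Resolution=4-24h, Priority ∈ {P2, P3}) = 0.141 + 0.057 = 0.198.
P(Resolution=4-24h | Priority ∈ {P2, P3}) = 0.198/0.711 = 0.2785.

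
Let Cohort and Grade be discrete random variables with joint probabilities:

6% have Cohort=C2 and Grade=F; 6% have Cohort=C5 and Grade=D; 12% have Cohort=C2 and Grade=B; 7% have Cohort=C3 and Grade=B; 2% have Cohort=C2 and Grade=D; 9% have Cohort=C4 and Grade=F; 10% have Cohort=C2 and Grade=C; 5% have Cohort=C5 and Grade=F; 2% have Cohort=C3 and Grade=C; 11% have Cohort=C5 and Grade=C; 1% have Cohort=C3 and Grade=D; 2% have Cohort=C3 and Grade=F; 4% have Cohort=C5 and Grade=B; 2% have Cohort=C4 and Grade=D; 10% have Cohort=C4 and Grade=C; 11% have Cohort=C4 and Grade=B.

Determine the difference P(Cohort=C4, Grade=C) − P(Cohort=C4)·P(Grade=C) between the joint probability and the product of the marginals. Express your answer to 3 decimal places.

P(Cohort=C4) = 0.11 + 0.10 + 0.02 + 0.09 = 0.32.
P(Grade=C) = 0.10 + 0.02 + 0.10 + 0.11 = 0.33.
P(Cohort=C4, Grade=C) − P(Cohort=C4)P(Grade=C) = 0.10 − 0.32×0.33 = -0.006.

-0.006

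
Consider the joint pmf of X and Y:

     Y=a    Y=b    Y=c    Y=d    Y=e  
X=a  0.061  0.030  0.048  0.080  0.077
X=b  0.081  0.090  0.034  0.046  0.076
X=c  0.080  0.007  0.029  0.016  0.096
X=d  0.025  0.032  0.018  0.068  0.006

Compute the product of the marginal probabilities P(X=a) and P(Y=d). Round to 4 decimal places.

0.0622

P(X=a) = 0.061 + 0.030 + 0.048 + 0.080 + 0.077 = 0.296.
P(Y=d) = 0.080 + 0.046 + 0.016 + 0.068 = 0.210.
Product: 0.296 × 0.210 = 0.0622.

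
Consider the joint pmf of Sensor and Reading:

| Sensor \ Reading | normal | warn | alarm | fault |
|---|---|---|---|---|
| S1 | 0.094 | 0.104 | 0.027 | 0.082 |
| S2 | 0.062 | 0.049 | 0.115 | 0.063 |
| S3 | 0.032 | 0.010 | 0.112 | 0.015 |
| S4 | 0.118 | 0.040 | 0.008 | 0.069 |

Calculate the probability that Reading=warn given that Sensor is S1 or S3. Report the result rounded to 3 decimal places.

0.239

P(Sensor=S1) = 0.094 + 0.104 + 0.027 + 0.082 = 0.307.
P(Sensor=S3) = 0.032 + 0.010 + 0.112 + 0.015 = 0.169.
P(Sensor ∈ {S1, S3}) = 0.307 + 0.169 = 0.476; P(Reading=warn, Sensor ∈ {S1, S3}) = 0.104 + 0.010 = 0.114.
P(Reading=warn | Sensor ∈ {S1, S3}) = 0.114/0.476 = 0.239.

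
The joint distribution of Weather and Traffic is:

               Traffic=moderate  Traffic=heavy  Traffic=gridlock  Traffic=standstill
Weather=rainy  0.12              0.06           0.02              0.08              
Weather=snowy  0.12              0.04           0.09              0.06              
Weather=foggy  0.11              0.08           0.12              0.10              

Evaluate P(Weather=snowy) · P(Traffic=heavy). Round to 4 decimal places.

P(Weather=snowy) = 0.12 + 0.04 + 0.09 + 0.06 = 0.31.
P(Traffic=heavy) = 0.06 + 0.04 + 0.08 = 0.18.
Product: 0.31 × 0.18 = 0.0558.

0.0558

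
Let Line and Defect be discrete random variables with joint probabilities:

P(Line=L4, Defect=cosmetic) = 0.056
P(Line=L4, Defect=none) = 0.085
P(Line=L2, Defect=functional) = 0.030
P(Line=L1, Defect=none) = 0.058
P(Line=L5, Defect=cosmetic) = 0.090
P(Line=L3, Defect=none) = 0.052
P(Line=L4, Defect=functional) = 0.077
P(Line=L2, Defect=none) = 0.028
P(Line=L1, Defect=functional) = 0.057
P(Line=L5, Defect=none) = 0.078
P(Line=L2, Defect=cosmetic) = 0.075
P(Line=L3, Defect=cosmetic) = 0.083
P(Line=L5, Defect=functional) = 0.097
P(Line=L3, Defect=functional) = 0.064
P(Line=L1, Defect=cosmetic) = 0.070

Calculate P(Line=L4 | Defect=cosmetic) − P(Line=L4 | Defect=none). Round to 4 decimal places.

P(Defect=cosmetic) = 0.070 + 0.075 + 0.083 + 0.056 + 0.090 = 0.374; P(Line=L4 | Defect=cosmetic) = 0.056/0.374 = 0.14973.
P(Defect=none) = 0.058 + 0.028 + 0.052 + 0.085 + 0.078 = 0.301; P(Line=L4 | Defect=none) = 0.085/0.301 = 0.28239.
Difference = -0.1327.

-0.1327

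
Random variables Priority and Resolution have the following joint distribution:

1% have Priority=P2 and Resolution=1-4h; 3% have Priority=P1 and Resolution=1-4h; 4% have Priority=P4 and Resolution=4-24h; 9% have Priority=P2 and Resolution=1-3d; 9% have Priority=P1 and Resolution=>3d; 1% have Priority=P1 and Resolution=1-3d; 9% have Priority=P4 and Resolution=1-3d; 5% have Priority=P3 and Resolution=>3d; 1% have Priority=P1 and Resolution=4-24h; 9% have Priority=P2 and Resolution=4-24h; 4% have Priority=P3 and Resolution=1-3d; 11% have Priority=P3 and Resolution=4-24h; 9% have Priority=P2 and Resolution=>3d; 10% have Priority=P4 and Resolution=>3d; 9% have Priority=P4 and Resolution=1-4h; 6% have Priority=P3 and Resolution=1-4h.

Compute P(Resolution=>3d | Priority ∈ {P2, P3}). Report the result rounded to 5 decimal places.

P(Priority=P2) = 0.01 + 0.09 + 0.09 + 0.09 = 0.28.
P(Priority=P3) = 0.06 + 0.11 + 0.04 + 0.05 = 0.26.
P(Priority ∈ {P2, P3}) = 0.28 + 0.26 = 0.54; P(Resolution=>3d, Priority ∈ {P2, P3}) = 0.09 + 0.05 = 0.14.
P(Resolution=>3d | Priority ∈ {P2, P3}) = 0.14/0.54 = 0.25926.

0.25926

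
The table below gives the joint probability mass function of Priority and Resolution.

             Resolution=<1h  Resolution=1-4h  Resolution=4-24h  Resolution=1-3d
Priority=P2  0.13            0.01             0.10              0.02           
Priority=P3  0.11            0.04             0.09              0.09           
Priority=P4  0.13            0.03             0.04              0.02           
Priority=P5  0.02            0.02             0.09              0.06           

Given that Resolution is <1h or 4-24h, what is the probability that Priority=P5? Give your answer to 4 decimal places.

0.1549

P(Resolution=<1h) = 0.13 + 0.11 + 0.13 + 0.02 = 0.39.
P(Resolution=4-24h) = 0.10 + 0.09 + 0.04 + 0.09 = 0.32.
P(Resolution ∈ {<1h, 4-24h}) = 0.39 + 0.32 = 0.71; P(Priority=P5, Resolution ∈ {<1h, 4-24h}) = 0.02 + 0.09 = 0.11.
P(Priority=P5 | Resolution ∈ {<1h, 4-24h}) = 0.11/0.71 = 0.1549.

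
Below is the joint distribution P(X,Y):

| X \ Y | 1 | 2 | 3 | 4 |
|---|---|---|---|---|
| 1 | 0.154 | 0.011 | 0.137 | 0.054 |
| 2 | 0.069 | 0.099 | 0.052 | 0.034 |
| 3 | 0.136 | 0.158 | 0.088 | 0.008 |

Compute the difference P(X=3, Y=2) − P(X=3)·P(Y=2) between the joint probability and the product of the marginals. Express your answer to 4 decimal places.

P(X=3) = 0.136 + 0.158 + 0.088 + 0.008 = 0.390.
P(Y=2) = 0.011 + 0.099 + 0.158 = 0.268.
P(X=3, Y=2) − P(X=3)P(Y=2) = 0.158 − 0.390×0.268 = 0.0535.

0.0535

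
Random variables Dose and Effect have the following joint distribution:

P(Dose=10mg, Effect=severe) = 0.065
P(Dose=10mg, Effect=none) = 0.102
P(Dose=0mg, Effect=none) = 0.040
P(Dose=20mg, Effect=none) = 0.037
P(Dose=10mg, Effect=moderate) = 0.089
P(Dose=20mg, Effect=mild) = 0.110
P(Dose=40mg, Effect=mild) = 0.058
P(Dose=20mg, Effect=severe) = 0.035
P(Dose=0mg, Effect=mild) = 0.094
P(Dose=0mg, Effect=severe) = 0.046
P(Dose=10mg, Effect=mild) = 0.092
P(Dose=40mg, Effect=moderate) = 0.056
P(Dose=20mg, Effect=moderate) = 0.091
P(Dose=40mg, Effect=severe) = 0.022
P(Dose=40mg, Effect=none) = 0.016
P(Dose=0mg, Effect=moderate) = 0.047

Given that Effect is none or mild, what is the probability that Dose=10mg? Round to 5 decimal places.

P(Effect=none) = 0.040 + 0.102 + 0.037 + 0.016 = 0.195.
P(Effect=mild) = 0.094 + 0.092 + 0.110 + 0.058 = 0.354.
P(Effect ∈ {none, mild}) = 0.195 + 0.354 = 0.549; P(Dose=10mg, Effect ∈ {none, mild}) = 0.102 + 0.092 = 0.194.
P(Dose=10mg | Effect ∈ {none, mild}) = 0.194/0.549 = 0.35337.

0.35337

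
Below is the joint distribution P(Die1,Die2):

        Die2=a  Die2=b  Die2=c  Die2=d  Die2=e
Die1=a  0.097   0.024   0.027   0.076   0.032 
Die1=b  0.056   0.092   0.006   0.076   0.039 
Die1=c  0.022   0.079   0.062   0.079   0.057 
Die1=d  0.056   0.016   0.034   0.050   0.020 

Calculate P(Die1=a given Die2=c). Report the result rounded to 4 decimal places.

P(Die2=c) = 0.027 + 0.006 + 0.062 + 0.034 = 0.129.
P(Die1=a | Die2=c) = 0.027/0.129 = 0.2093.

0.2093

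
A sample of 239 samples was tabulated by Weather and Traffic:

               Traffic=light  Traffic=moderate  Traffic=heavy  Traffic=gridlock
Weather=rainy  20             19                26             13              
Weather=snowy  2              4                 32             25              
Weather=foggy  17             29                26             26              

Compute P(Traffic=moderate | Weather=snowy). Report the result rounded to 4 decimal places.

0.0635

Total with Weather=snowy: 2 + 4 + 32 + 25 = 63.
P(Traffic=moderate | Weather=snowy) = 4/63 = 0.0635.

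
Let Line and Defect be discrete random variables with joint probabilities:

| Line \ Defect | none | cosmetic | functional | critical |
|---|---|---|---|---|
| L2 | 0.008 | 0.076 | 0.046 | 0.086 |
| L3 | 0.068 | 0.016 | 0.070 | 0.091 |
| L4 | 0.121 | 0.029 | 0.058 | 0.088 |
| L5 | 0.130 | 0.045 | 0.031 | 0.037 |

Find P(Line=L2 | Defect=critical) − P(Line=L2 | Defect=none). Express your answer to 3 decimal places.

0.260

P(Defect=critical) = 0.086 + 0.091 + 0.088 + 0.037 = 0.302; P(Line=L2 | Defect=critical) = 0.086/0.302 = 0.2848.
P(Defect=none) = 0.008 + 0.068 + 0.121 + 0.130 = 0.327; P(Line=L2 | Defect=none) = 0.008/0.327 = 0.0245.
Difference = 0.260.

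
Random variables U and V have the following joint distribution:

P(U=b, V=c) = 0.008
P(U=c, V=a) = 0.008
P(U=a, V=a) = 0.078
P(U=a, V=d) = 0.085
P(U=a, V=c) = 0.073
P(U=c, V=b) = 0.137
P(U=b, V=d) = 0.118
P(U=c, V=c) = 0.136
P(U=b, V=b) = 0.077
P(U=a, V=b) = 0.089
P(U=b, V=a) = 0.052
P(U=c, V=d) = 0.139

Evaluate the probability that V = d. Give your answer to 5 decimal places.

0.34200

P(V=d) = 0.085 + 0.118 + 0.139 = 0.342.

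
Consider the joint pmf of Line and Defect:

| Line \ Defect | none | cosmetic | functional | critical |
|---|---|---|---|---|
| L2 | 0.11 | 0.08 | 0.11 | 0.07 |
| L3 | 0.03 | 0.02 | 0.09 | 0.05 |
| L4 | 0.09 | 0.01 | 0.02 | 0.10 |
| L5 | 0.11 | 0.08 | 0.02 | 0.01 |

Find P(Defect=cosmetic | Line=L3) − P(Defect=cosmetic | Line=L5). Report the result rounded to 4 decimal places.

P(Line=L3) = 0.03 + 0.02 + 0.09 + 0.05 = 0.19; P(Defect=cosmetic | Line=L3) = 0.02/0.19 = 0.10526.
P(Line=L5) = 0.11 + 0.08 + 0.02 + 0.01 = 0.22; P(Defect=cosmetic | Line=L5) = 0.08/0.22 = 0.36364.
Difference = -0.2584.

-0.2584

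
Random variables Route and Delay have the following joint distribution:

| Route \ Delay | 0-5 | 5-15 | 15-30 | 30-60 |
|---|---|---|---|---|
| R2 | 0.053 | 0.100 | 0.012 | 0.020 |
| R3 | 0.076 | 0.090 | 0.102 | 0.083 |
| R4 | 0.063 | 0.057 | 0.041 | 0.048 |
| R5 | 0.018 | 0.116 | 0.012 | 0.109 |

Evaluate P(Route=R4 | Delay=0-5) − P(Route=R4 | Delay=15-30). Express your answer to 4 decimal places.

0.0545

P(Delay=0-5) = 0.053 + 0.076 + 0.063 + 0.018 = 0.210; P(Route=R4 | Delay=0-5) = 0.063/0.210 = 0.30000.
P(Delay=15-30) = 0.012 + 0.102 + 0.041 + 0.012 = 0.167; P(Route=R4 | Delay=15-30) = 0.041/0.167 = 0.24551.
Difference = 0.0545.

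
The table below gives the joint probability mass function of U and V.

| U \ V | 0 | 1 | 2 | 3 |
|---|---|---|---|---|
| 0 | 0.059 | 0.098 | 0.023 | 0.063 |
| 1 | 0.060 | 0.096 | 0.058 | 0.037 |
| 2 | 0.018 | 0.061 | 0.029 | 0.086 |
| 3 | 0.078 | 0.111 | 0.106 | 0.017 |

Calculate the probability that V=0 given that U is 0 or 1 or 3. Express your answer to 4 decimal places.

0.2444

P(U=0) = 0.059 + 0.098 + 0.023 + 0.063 = 0.243.
P(U=1) = 0.060 + 0.096 + 0.058 + 0.037 = 0.251.
P(U=3) = 0.078 + 0.111 + 0.106 + 0.017 = 0.312.
P(U ∈ {0, 1, 3}) = 0.243 + 0.251 + 0.312 = 0.806; P(V=0, U ∈ {0, 1, 3}) = 0.059 + 0.060 + 0.078 = 0.197.
P(V=0 | U ∈ {0, 1, 3}) = 0.197/0.806 = 0.2444.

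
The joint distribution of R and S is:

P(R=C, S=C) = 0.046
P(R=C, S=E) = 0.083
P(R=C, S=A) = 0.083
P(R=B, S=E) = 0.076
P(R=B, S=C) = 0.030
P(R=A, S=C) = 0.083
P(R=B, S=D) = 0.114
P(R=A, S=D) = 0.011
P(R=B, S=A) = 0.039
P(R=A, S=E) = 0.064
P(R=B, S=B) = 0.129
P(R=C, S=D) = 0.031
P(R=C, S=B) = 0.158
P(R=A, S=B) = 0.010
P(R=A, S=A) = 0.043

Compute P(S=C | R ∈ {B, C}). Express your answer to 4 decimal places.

P(R=B) = 0.039 + 0.129 + 0.030 + 0.114 + 0.076 = 0.388.
P(R=C) = 0.083 + 0.158 + 0.046 + 0.031 + 0.083 = 0.401.
P(R ∈ {B, C}) = 0.388 + 0.401 = 0.789; P(S=C, R ∈ {B, C}) = 0.030 + 0.046 = 0.076.
P(S=C | R ∈ {B, C}) = 0.076/0.789 = 0.0963.

0.0963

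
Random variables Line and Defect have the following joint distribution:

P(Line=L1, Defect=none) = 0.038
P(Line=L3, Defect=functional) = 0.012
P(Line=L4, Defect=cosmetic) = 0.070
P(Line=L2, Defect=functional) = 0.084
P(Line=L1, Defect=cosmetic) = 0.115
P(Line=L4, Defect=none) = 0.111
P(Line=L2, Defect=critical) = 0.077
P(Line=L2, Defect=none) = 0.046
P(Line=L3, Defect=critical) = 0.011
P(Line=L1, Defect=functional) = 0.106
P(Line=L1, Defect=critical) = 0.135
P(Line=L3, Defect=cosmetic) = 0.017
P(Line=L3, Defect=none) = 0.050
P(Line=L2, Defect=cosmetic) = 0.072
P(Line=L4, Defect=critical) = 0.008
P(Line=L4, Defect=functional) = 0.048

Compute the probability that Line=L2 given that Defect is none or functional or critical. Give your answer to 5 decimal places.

0.28512

P(Defect=none) = 0.038 + 0.046 + 0.050 + 0.111 = 0.245.
P(Defect=functional) = 0.106 + 0.084 + 0.012 + 0.048 = 0.250.
P(Defect=critical) = 0.135 + 0.077 + 0.011 + 0.008 = 0.231.
P(Defect ∈ {none, functional, critical}) = 0.245 + 0.250 + 0.231 = 0.726; P(Line=L2, Defect ∈ {none, functional, critical}) = 0.046 + 0.084 + 0.077 = 0.207.
P(Line=L2 | Defect ∈ {none, functional, critical}) = 0.207/0.726 = 0.28512.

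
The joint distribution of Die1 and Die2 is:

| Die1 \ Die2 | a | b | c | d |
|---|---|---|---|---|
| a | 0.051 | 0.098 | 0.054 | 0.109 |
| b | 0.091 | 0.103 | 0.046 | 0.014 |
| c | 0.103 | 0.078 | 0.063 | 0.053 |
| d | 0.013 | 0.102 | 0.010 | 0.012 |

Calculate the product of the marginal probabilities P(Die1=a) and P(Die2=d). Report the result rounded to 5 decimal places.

P(Die1=a) = 0.051 + 0.098 + 0.054 + 0.109 = 0.312.
P(Die2=d) = 0.109 + 0.014 + 0.053 + 0.012 = 0.188.
Product: 0.312 × 0.188 = 0.05866.

0.05866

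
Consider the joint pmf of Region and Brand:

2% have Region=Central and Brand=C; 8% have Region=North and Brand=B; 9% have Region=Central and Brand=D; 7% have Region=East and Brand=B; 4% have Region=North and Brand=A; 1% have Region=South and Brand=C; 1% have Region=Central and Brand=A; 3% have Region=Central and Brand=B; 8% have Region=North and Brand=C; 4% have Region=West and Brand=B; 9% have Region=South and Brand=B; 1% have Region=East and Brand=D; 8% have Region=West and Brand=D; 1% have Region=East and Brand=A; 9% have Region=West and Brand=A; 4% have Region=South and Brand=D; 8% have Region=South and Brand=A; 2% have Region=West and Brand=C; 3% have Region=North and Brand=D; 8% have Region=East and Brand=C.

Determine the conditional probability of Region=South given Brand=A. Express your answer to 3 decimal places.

P(Brand=A) = 0.04 + 0.08 + 0.01 + 0.09 + 0.01 = 0.23.
P(Region=South | Brand=A) = 0.08/0.23 = 0.348.

0.348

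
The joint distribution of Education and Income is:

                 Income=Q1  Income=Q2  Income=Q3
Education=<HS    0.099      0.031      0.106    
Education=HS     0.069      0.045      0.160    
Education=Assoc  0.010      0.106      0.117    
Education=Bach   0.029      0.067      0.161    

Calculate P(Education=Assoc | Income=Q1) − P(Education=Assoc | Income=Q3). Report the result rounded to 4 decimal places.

P(Income=Q1) = 0.099 + 0.069 + 0.010 + 0.029 = 0.207; P(Education=Assoc | Income=Q1) = 0.010/0.207 = 0.04831.
P(Income=Q3) = 0.106 + 0.160 + 0.117 + 0.161 = 0.544; P(Education=Assoc | Income=Q3) = 0.117/0.544 = 0.21507.
Difference = -0.1668.

-0.1668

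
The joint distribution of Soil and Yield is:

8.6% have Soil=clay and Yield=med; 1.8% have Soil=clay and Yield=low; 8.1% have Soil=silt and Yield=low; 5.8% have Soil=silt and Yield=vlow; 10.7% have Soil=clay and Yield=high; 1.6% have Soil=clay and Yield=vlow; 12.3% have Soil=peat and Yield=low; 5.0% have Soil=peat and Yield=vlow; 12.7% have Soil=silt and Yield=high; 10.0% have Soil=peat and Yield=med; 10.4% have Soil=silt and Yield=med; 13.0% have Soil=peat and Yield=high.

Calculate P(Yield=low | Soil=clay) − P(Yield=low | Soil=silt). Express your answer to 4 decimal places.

P(Soil=clay) = 0.016 + 0.018 + 0.086 + 0.107 = 0.227; P(Yield=low | Soil=clay) = 0.018/0.227 = 0.07930.
P(Soil=silt) = 0.058 + 0.081 + 0.104 + 0.127 = 0.370; P(Yield=low | Soil=silt) = 0.081/0.370 = 0.21892.
Difference = -0.1396.

-0.1396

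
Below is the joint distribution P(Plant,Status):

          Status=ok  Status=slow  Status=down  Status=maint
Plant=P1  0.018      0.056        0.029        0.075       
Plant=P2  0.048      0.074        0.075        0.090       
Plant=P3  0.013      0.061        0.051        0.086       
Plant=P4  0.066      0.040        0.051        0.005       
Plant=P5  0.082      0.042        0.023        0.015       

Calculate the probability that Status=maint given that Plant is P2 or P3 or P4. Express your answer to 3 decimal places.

0.274

P(Plant=P2) = 0.048 + 0.074 + 0.075 + 0.090 = 0.287.
P(Plant=P3) = 0.013 + 0.061 + 0.051 + 0.086 = 0.211.
P(Plant=P4) = 0.066 + 0.040 + 0.051 + 0.005 = 0.162.
P(Plant ∈ {P2, P3, P4}) = 0.287 + 0.211 + 0.162 = 0.660; P(Status=maint, Plant ∈ {P2, P3, P4}) = 0.090 + 0.086 + 0.005 = 0.181.
P(Status=maint | Plant ∈ {P2, P3, P4}) = 0.181/0.660 = 0.274.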